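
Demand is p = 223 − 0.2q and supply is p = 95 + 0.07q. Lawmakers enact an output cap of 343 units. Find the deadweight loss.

Competitive equilibrium: 223 − 0.2q = 95 + 0.07q → q* = 474.0741, p* = 128.1852.
At q = 343: demand price = 223 − 0.2·343 = 154.4; supply price = 95 + 0.07·343 = 119.01.
Δq = 474.0741 − 343 = 131.0741; wedge = 154.4 − 119.01 = 35.39.
Deadweight loss = ½ × 131.0741 × 35.39 = 2319.36.

2319.36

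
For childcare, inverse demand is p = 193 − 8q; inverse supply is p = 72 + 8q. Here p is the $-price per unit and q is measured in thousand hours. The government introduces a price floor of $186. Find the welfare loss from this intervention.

Competitive equilibrium: 193 − 8q = 72 + 8q → q* = 7.5625, p* = 132.5.
At the floor p = 186, quantity demanded = (193 − 186)/8 = 0.875.
Sellers' marginal cost at q' = 0.875: 72 + 8·0.875 = 79.
Δq = 7.5625 − 0.875 = 6.6875; wedge = 186 − 79 = 107.
DWL = ½ × 6.6875 × 107 = $357.78 thousand.

$357.78 thousand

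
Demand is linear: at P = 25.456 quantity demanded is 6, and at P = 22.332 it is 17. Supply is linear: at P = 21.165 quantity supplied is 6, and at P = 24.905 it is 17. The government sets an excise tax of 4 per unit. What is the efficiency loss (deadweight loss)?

Demand slope = (22.332 − 25.456)/(17 − 6) = −0.284, so P = 27.16 − 0.284Q.
Supply slope = (24.905 − 21.165)/(17 − 6) = 0.34, so P = 19.125 + 0.34Q.
Competitive equilibrium: 27.16 − 0.284Q = 19.125 + 0.34Q → Q* = 12.8766, P* = 23.503.
With the tax, the buyer price exceeds the seller price by 4: (27.16 − 0.284Q) − (19.125 + 0.34Q) = 4 → Q' = 6.4663.
ΔQ = 12.8766 − 6.4663 = 6.4103; the wedge equals the tax, 4.
Welfare loss = ½ × 6.4103 × 4 = 12.82.

12.82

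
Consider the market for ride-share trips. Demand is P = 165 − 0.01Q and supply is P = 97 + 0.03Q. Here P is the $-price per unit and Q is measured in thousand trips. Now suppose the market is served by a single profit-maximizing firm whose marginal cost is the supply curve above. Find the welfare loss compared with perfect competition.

$2312 thousand

Competitive equilibrium: 165 − 0.01Q = 97 + 0.03Q → Q* = 1700, P* = 148.
Marginal revenue: MR = 165 − 0.02Q. Set MR = MC: 165 − 0.02Q = 97 + 0.03Q → Q_m = 1360.
Price P_m = 165 − 0.01·1360 = 151.4; MC(Q_m) = 97 + 0.03·1360 = 137.8.
Competitive Q* = 1700, so ΔQ = 340; wedge = 151.4 − 137.8 = 13.6.
Deadweight loss = ½ × 340 × 13.6 = $2312 thousand.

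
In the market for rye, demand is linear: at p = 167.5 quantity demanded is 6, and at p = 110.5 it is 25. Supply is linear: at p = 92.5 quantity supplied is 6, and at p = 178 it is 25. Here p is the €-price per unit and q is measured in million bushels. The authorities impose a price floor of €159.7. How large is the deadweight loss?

Demand slope = (110.5 − 167.5)/(25 − 6) = −3, so p = 185.5 − 3q.
Supply slope = (178 − 92.5)/(25 − 6) = 4.5, so p = 65.5 + 4.5q.
Competitive equilibrium: 185.5 − 3q = 65.5 + 4.5q → q* = 16, p* = 137.5.
At the floor p = 159.7, quantity demanded = (185.5 − 159.7)/3 = 8.6.
Sellers' marginal cost at q' = 8.6: 65.5 + 4.5·8.6 = 104.2.
Δq = 16 − 8.6 = 7.4; wedge = 159.7 − 104.2 = 55.5.
Deadweight loss = ½ × 7.4 × 55.5 = €205.35 million.

€205.35 million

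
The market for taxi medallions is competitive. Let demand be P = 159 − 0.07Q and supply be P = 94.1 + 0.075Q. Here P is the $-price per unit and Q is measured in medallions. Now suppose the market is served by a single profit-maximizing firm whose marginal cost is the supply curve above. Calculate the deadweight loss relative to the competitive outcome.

Competitive equilibrium: 159 − 0.07Q = 94.1 + 0.075Q → Q* = 447.5862, P* = 127.669.
Marginal revenue: MR = 159 − 0.14Q. Set MR = MC: 159 − 0.14Q = 94.1 + 0.075Q → Q_m = 301.8605.
Price P_m = 159 − 0.07·301.8605 = 137.8698; MC(Q_m) = 94.1 + 0.075·301.8605 = 116.7395.
Competitive Q* = 447.5862, so ΔQ = 145.7257; wedge = 137.8698 − 116.7395 = 21.1303.
Deadweight loss = ½ × 145.7257 × 21.1303 = $1539.61.

$1539.61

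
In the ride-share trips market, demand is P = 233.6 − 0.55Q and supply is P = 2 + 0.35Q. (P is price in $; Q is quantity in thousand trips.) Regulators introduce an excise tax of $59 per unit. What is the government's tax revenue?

Competitive equilibrium: 233.6 − 0.55Q = 2 + 0.35Q → Q* = 257.3333, P* = 92.0667.
With the tax, the buyer price exceeds the seller price by 59: (233.6 − 0.55Q) − (2 + 0.35Q) = 59 → Q' = 191.7778.
Tax revenue = 59 × 191.7778 = $11314.89 thousand.

$11314.89 thousand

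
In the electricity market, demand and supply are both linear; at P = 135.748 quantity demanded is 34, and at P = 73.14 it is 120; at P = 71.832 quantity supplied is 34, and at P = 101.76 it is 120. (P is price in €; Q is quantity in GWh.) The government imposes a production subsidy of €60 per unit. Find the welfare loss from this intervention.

Demand slope = (73.14 − 135.748)/(120 − 34) = −0.728, so P = 160.5 − 0.728Q.
Supply slope = (101.76 − 71.832)/(120 − 34) = 0.348, so P = 60 + 0.348Q.
Competitive equilibrium: 160.5 − 0.728Q = 60 + 0.348Q → Q* = 93.4015, P* = 92.5037.
The subsidy lowers effective supply by 60: P = 0 + 0.348Q.
New quantity: 160.5 − 0.728Q = 0 + 0.348Q → Q' = 149.1636.
Overproduction ΔQ = 149.1636 − 93.4015 = 55.7621; wedge = subsidy = 60.
The triangle = ½ × 55.7621 × 60 = €1672.86.

€1672.86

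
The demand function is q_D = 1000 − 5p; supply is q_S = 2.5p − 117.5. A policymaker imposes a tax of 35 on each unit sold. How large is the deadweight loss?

In inverse form: demand p = 200 − 0.2q, supply p = 47 + 0.4q.
Competitive equilibrium: 200 − 0.2q = 47 + 0.4q → q* = 255, p* = 149.
With the tax, the buyer price exceeds the seller price by 35: (200 − 0.2q) − (47 + 0.4q) = 35 → q' = 196.6667.
Δq = 255 − 196.6667 = 58.3333; the wedge equals the tax, 35.
The triangle = ½ × 58.3333 × 35 = 1020.83.

1020.83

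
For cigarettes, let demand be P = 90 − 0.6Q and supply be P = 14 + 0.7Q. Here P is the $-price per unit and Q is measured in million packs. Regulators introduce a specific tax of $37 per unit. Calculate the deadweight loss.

$526.54 million

Competitive equilibrium: 90 − 0.6Q = 14 + 0.7Q → Q* = 58.4615, P* = 54.9231.
With the tax, the buyer price exceeds the seller price by 37: (90 − 0.6Q) − (14 + 0.7Q) = 37 → Q' = 30.
ΔQ = 58.4615 − 30 = 28.4615; the wedge equals the tax, 37.
Deadweight loss = ½ × 28.4615 × 37 = $526.54 million.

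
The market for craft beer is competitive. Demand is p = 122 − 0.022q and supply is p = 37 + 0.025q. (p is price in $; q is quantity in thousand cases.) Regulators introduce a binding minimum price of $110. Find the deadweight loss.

Competitive equilibrium: 122 − 0.022q = 37 + 0.025q → q* = 1808.51064, p* = 82.21277.
At the floor p = 110, quantity demanded = (122 − 110)/0.022 = 545.45455.
Sellers' marginal cost at q' = 545.45455: 37 + 0.025·545.45455 = 50.63636.
Δq = 1808.51064 − 545.45455 = 1263.05609; wedge = 110 − 50.63636 = 59.36364.
The triangle = ½ × 1263.05609 × 59.36364 = $37489.80 thousand.

$37489.80 thousand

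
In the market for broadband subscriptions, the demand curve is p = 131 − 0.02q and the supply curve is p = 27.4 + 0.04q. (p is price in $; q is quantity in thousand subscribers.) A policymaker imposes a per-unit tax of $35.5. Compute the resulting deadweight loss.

$10502.08 thousand

Competitive equilibrium: 131 − 0.02q = 27.4 + 0.04q → q* = 1726.6667, p* = 96.4667.
With the tax, the buyer price exceeds the seller price by 35.5: (131 − 0.02q) − (27.4 + 0.04q) = 35.5 → q' = 1135.
Δq = 1726.6667 − 1135 = 591.6667; the wedge equals the tax, 35.5.
Welfare loss = ½ × 591.6667 × 35.5 = $10502.08 thousand.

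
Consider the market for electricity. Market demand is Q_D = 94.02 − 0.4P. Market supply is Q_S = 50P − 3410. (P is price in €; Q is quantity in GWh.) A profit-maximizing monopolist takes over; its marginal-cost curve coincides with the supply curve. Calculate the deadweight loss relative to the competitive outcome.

In inverse form: demand P = 235.05 − 2.5Q, supply P = 68.2 + 0.02Q.
Competitive equilibrium: 235.05 − 2.5Q = 68.2 + 0.02Q → Q* = 66.21032, P* = 69.52421.
Marginal revenue: MR = 235.05 − 5Q. Set MR = MC: 235.05 − 5Q = 68.2 + 0.02Q → Q_m = 33.23705.
Price P_m = 235.05 − 2.5·33.23705 = 151.95738; MC(Q_m) = 68.2 + 0.02·33.23705 = 68.86474.
Competitive Q* = 66.21032, so ΔQ = 32.97327; wedge = 151.95738 − 68.86474 = 83.09264.
The triangle = ½ × 32.97327 × 83.09264 = €1369.92.

€1369.92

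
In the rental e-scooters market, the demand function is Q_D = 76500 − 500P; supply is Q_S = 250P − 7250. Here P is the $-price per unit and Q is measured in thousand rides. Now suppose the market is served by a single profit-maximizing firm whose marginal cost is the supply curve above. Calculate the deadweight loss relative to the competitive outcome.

In inverse form: demand P = 153 − 0.002Q, supply P = 29 + 0.004Q.
Competitive equilibrium: 153 − 0.002Q = 29 + 0.004Q → Q* = 20666.6667, P* = 111.6667.
Marginal revenue: MR = 153 − 0.004Q. Set MR = MC: 153 − 0.004Q = 29 + 0.004Q → Q_m = 15500.
Price P_m = 153 − 0.002·15500 = 122; MC(Q_m) = 29 + 0.004·15500 = 91.
Competitive Q* = 20666.6667, so ΔQ = 5166.6667; wedge = 122 − 91 = 31.
Deadweight loss = ½ × 5166.6667 × 31 = $80083.33 thousand.

$80083.33 thousand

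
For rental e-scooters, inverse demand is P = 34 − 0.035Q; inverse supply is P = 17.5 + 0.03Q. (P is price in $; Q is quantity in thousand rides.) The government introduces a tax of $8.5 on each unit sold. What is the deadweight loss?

$555.77 thousand

Competitive equilibrium: 34 − 0.035Q = 17.5 + 0.03Q → Q* = 253.8462, P* = 25.1154.
With the tax, the buyer price exceeds the seller price by 8.5: (34 − 0.035Q) − (17.5 + 0.03Q) = 8.5 → Q' = 123.0769.
ΔQ = 253.8462 − 123.0769 = 130.7693; the wedge equals the tax, 8.5.
Welfare loss = ½ × 130.7693 × 8.5 = $555.77 thousand.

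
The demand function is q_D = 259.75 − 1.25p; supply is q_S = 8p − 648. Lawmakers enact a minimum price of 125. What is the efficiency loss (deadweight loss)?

In inverse form: demand p = 207.8 − 0.8q, supply p = 81 + 0.125q.
Competitive equilibrium: 207.8 − 0.8q = 81 + 0.125q → q* = 137.0811, p* = 98.1351.
At the floor p = 125, quantity demanded = (207.8 − 125)/0.8 = 103.5.
Sellers' marginal cost at q' = 103.5: 81 + 0.125·103.5 = 93.9375.
Δq = 137.0811 − 103.5 = 33.5811; wedge = 125 − 93.9375 = 31.0625.
The triangle = ½ × 33.5811 × 31.0625 = 521.56.

521.56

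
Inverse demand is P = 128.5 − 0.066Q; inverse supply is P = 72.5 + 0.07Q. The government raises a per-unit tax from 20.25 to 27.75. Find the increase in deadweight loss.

Competitive equilibrium: 128.5 − 0.066Q = 72.5 + 0.07Q → Q* = 411.7647, P* = 101.3235.
For a per-unit tax t: ΔQ = t/0.136, so DWL = ½·t·(t/0.136) = t²/0.272.
At t = 20.25: DWL = 1507.583. At t = 27.75: DWL = 2831.112.
Increase = 2831.112 − 1507.583 = 1323.53.

1323.53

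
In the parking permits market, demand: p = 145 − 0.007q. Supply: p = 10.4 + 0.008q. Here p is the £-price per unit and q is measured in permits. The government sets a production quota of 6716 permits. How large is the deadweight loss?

£38216.65

Competitive equilibrium: 145 − 0.007q = 10.4 + 0.008q → q* = 8973.3333, p* = 82.1867.
At q = 6716: demand price = 145 − 0.007·6716 = 97.988; supply price = 10.4 + 0.008·6716 = 64.128.
Δq = 8973.3333 − 6716 = 2257.3333; wedge = 97.988 − 64.128 = 33.86.
The triangle = ½ × 2257.3333 × 33.86 = £38216.65.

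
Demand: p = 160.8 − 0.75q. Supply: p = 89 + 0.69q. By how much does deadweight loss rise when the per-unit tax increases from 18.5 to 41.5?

479.17

Competitive equilibrium: 160.8 − 0.75q = 89 + 0.69q → q* = 49.8611, p* = 123.4042.
For a per-unit tax t: Δq = t/1.44, so DWL = ½·t·(t/1.44) = t²/2.88.
At t = 18.5: DWL = 118.837. At t = 41.5: DWL = 598.003.
Increase = 598.003 − 118.837 = 479.17.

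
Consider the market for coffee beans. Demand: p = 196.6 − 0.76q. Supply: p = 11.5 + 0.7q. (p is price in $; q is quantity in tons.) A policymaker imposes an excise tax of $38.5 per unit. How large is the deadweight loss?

$507.62

Competitive equilibrium: 196.6 − 0.76q = 11.5 + 0.7q → q* = 126.7808, p* = 100.2466.
With the tax, the buyer price exceeds the seller price by 38.5: (196.6 − 0.76q) − (11.5 + 0.7q) = 38.5 → q' = 100.411.
Δq = 126.7808 − 100.411 = 26.3698; the wedge equals the tax, 38.5.
DWL = ½ × 26.3698 × 38.5 = $507.62.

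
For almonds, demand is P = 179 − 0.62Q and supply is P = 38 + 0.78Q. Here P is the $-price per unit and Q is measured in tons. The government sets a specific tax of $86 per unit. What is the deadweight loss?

$2641.43

Competitive equilibrium: 179 − 0.62Q = 38 + 0.78Q → Q* = 100.7143, P* = 116.5571.
With the tax, the buyer price exceeds the seller price by 86: (179 − 0.62Q) − (38 + 0.78Q) = 86 → Q' = 39.2857.
ΔQ = 100.7143 − 39.2857 = 61.4286; the wedge equals the tax, 86.
DWL = ½ × 61.4286 × 86 = $2641.43.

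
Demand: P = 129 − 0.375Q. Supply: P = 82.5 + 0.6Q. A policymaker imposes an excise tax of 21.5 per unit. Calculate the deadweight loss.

Competitive equilibrium: 129 − 0.375Q = 82.5 + 0.6Q → Q* = 47.6923, P* = 111.1154.
With the tax, the buyer price exceeds the seller price by 21.5: (129 − 0.375Q) − (82.5 + 0.6Q) = 21.5 → Q' = 25.641.
ΔQ = 47.6923 − 25.641 = 22.0513; the wedge equals the tax, 21.5.
DWL = ½ × 22.0513 × 21.5 = 237.05.

237.05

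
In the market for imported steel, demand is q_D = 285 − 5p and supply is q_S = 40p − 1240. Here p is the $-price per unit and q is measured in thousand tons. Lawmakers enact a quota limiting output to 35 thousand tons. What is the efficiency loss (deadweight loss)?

In inverse form: demand p = 57 − 0.2q, supply p = 31 + 0.025q.
Competitive equilibrium: 57 − 0.2q = 31 + 0.025q → q* = 115.55556, p* = 33.88889.
At q = 35: demand price = 57 − 0.2·35 = 50; supply price = 31 + 0.025·35 = 31.875.
Δq = 115.55556 − 35 = 80.55556; wedge = 50 − 31.875 = 18.125.
Deadweight loss = ½ × 80.55556 × 18.125 = $730.03 thousand.

$730.03 thousand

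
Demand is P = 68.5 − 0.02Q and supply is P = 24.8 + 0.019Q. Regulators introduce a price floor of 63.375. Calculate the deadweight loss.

14565.53

Competitive equilibrium: 68.5 − 0.02Q = 24.8 + 0.019Q → Q* = 1120.51282, P* = 46.08974.
At the floor P = 63.375, quantity demanded = (68.5 − 63.375)/0.02 = 256.25.
Sellers' marginal cost at Q' = 256.25: 24.8 + 0.019·256.25 = 29.66875.
ΔQ = 1120.51282 − 256.25 = 864.26282; wedge = 63.375 − 29.66875 = 33.70625.
Deadweight loss = ½ × 864.26282 × 33.70625 = 14565.53.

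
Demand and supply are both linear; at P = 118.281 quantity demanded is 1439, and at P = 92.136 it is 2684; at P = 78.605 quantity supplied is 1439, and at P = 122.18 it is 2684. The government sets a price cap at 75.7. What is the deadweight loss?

Demand slope = (92.136 − 118.281)/(2684 − 1439) = −0.021, so P = 148.5 − 0.021Q.
Supply slope = (122.18 − 78.605)/(2684 − 1439) = 0.035, so P = 28.24 + 0.035Q.
Competitive equilibrium: 148.5 − 0.021Q = 28.24 + 0.035Q → Q* = 2147.5, P* = 103.4025.
At the ceiling P = 75.7, quantity supplied = (75.7 − 28.24)/0.035 = 1356.
Willingness to pay at Q' = 1356: 148.5 − 0.021·1356 = 120.024.
ΔQ = 2147.5 − 1356 = 791.5; wedge = 120.024 − 75.7 = 44.324.
The triangle = ½ × 791.5 × 44.324 = 17541.223.

17541.223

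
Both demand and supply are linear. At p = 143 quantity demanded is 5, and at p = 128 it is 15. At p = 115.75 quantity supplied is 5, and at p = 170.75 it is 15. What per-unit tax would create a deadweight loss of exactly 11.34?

Demand slope = (128 − 143)/(15 − 5) = −1.5, so p = 150.5 − 1.5q.
Supply slope = (170.75 − 115.75)/(15 − 5) = 5.5, so p = 88.25 + 5.5q.
Competitive equilibrium: 150.5 − 1.5q = 88.25 + 5.5q → q* = 8.8929, p* = 137.1607.
A tax t gives Δq = t/7 and wedge t, so DWL = t²/14.
t²/14 = 11.34 → t² = 158.76 → t = 12.6.

12.6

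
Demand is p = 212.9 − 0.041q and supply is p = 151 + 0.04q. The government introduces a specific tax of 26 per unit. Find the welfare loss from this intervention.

4172.84

Competitive equilibrium: 212.9 − 0.041q = 151 + 0.04q → q* = 764.1975, p* = 181.5679.
With the tax, the buyer price exceeds the seller price by 26: (212.9 − 0.041q) − (151 + 0.04q) = 26 → q' = 443.2099.
Δq = 764.1975 − 443.2099 = 320.9876; the wedge equals the tax, 26.
DWL = ½ × 320.9876 × 26 = 4172.84.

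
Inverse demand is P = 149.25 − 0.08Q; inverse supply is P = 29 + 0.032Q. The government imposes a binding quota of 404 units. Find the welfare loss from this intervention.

Competitive equilibrium: 149.25 − 0.08Q = 29 + 0.032Q → Q* = 1073.6607, P* = 63.3571.
At Q = 404: demand price = 149.25 − 0.08·404 = 116.93; supply price = 29 + 0.032·404 = 41.928.
ΔQ = 1073.6607 − 404 = 669.6607; wedge = 116.93 − 41.928 = 75.002.
Welfare loss = ½ × 669.6607 × 75.002 = 25112.95.

25112.95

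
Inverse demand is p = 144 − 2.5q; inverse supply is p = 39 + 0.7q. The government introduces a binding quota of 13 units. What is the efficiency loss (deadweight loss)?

Competitive equilibrium: 144 − 2.5q = 39 + 0.7q → q* = 32.8125, p* = 61.9688.
At q = 13: demand price = 144 − 2.5·13 = 111.5; supply price = 39 + 0.7·13 = 48.1.
Δq = 32.8125 − 13 = 19.8125; wedge = 111.5 − 48.1 = 63.4.
The triangle = ½ × 19.8125 × 63.4 = 628.06.

628.06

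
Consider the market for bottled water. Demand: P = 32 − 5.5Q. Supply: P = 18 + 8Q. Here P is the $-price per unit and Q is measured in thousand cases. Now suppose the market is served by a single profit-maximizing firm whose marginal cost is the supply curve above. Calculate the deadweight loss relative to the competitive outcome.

Competitive equilibrium: 32 − 5.5Q = 18 + 8Q → Q* = 1.037, P* = 26.2963.
Marginal revenue: MR = 32 − 11Q. Set MR = MC: 32 − 11Q = 18 + 8Q → Q_m = 0.7368.
Price P_m = 32 − 5.5·0.7368 = 27.9476; MC(Q_m) = 18 + 8·0.7368 = 23.8944.
Competitive Q* = 1.037, so ΔQ = 0.3002; wedge = 27.9476 − 23.8944 = 4.0532.
DWL = ½ × 0.3002 × 4.0532 = $0.61 thousand.

$0.61 thousand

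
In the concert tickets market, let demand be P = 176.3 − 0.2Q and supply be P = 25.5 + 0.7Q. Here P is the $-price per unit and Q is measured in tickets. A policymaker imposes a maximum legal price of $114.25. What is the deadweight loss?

Competitive equilibrium: 176.3 − 0.2Q = 25.5 + 0.7Q → Q* = 167.5556, P* = 142.7889.
At the ceiling P = 114.25, quantity supplied = (114.25 − 25.5)/0.7 = 126.7857.
Willingness to pay at Q' = 126.7857: 176.3 − 0.2·126.7857 = 150.9429.
ΔQ = 167.5556 − 126.7857 = 40.7699; wedge = 150.9429 − 114.25 = 36.6929.
Deadweight loss = ½ × 40.7699 × 36.6929 = $747.98.

$747.98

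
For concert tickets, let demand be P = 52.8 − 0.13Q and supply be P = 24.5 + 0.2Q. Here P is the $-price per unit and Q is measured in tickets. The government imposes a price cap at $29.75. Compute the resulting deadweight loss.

Competitive equilibrium: 52.8 − 0.13Q = 24.5 + 0.2Q → Q* = 85.7576, P* = 41.6515.
At the ceiling P = 29.75, quantity supplied = (29.75 − 24.5)/0.2 = 26.25.
Willingness to pay at Q' = 26.25: 52.8 − 0.13·26.25 = 49.3875.
ΔQ = 85.7576 − 26.25 = 59.5076; wedge = 49.3875 − 29.75 = 19.6375.
The triangle = ½ × 59.5076 × 19.6375 = $584.29.

$584.29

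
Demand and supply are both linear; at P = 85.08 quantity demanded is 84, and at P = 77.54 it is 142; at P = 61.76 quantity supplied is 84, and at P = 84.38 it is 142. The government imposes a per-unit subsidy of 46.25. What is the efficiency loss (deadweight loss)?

2056.79

Demand slope = (77.54 − 85.08)/(142 − 84) = −0.13, so P = 96 − 0.13Q.
Supply slope = (84.38 − 61.76)/(142 − 84) = 0.39, so P = 29 + 0.39Q.
Competitive equilibrium: 96 − 0.13Q = 29 + 0.39Q → Q* = 128.8462, P* = 79.25.
The subsidy lowers effective supply by 46.25: P = 0.39Q − 17.25.
New quantity: 96 − 0.13Q = 0.39Q − 17.25 → Q' = 217.7885.
Overproduction ΔQ = 217.7885 − 128.8462 = 88.9423; wedge = subsidy = 46.25.
DWL = ½ × 88.9423 × 46.25 = 2056.79.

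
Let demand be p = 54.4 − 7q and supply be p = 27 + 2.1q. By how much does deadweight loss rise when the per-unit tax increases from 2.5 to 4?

Competitive equilibrium: 54.4 − 7q = 27 + 2.1q → q* = 3.011, p* = 33.3231.
For a per-unit tax t: Δq = t/9.1, so DWL = ½·t·(t/9.1) = t²/18.2.
At t = 2.5: DWL = 0.343. At t = 4: DWL = 0.879.
Increase = 0.879 − 0.343 = 0.54.

0.54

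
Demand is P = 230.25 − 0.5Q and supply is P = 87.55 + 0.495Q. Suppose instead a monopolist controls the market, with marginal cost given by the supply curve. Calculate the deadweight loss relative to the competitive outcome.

Competitive equilibrium: 230.25 − 0.5Q = 87.55 + 0.495Q → Q* = 143.4171, P* = 158.5415.
Marginal revenue: MR = 230.25 − Q. Set MR = MC: 230.25 − Q = 87.55 + 0.495Q → Q_m = 95.4515.
Price P_m = 230.25 − 0.5·95.4515 = 182.5243; MC(Q_m) = 87.55 + 0.495·95.4515 = 134.7985.
Competitive Q* = 143.4171, so ΔQ = 47.9656; wedge = 182.5243 − 134.7985 = 47.7258.
Welfare loss = ½ × 47.9656 × 47.7258 = 1144.60.

1144.60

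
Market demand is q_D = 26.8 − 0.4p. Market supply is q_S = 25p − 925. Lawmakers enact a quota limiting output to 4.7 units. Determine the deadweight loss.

In inverse form: demand p = 67 − 2.5q, supply p = 37 + 0.04q.
Competitive equilibrium: 67 − 2.5q = 37 + 0.04q → q* = 11.811, p* = 37.4724.
At q = 4.7: demand price = 67 − 2.5·4.7 = 55.25; supply price = 37 + 0.04·4.7 = 37.188.
Δq = 11.811 − 4.7 = 7.111; wedge = 55.25 − 37.188 = 18.062.
The triangle = ½ × 7.111 × 18.062 = 64.22.

64.22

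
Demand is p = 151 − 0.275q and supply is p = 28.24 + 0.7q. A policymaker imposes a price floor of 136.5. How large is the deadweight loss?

2610.74

Competitive equilibrium: 151 − 0.275q = 28.24 + 0.7q → q* = 125.9077, p* = 116.3754.
At the floor p = 136.5, quantity demanded = (151 − 136.5)/0.275 = 52.7273.
Sellers' marginal cost at q' = 52.7273: 28.24 + 0.7·52.7273 = 65.1491.
Δq = 125.9077 − 52.7273 = 73.1804; wedge = 136.5 − 65.1491 = 71.3509.
The triangle = ½ × 73.1804 × 71.3509 = 2610.74.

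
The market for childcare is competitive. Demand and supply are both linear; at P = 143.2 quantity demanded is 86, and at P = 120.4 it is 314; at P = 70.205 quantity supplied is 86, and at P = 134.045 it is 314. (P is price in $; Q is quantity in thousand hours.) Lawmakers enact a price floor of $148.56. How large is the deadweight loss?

Demand slope = (120.4 − 143.2)/(314 − 86) = −0.1, so P = 151.8 − 0.1Q.
Supply slope = (134.045 − 70.205)/(314 − 86) = 0.28, so P = 46.125 + 0.28Q.
Competitive equilibrium: 151.8 − 0.1Q = 46.125 + 0.28Q → Q* = 278.0921, P* = 123.9908.
At the floor P = 148.56, quantity demanded = (151.8 − 148.56)/0.1 = 32.4.
Sellers' marginal cost at Q' = 32.4: 46.125 + 0.28·32.4 = 55.197.
ΔQ = 278.0921 − 32.4 = 245.6921; wedge = 148.56 − 55.197 = 93.363.
The triangle = ½ × 245.6921 × 93.363 = $11469.28 thousand.

$11469.28 thousand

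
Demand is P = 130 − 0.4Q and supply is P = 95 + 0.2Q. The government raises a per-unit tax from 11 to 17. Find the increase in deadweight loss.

140

Competitive equilibrium: 130 − 0.4Q = 95 + 0.2Q → Q* = 58.3333, P* = 106.6667.
For a per-unit tax t: ΔQ = t/0.6, so DWL = ½·t·(t/0.6) = t²/1.2.
At t = 11: DWL = 100.833. At t = 17: DWL = 240.833.
Increase = 240.833 − 100.833 = 140.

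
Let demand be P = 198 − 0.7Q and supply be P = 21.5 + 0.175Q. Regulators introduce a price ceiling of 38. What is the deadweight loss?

Competitive equilibrium: 198 − 0.7Q = 21.5 + 0.175Q → Q* = 201.7143, P* = 56.8.
At the ceiling P = 38, quantity supplied = (38 − 21.5)/0.175 = 94.2857.
Willingness to pay at Q' = 94.2857: 198 − 0.7·94.2857 = 132.
ΔQ = 201.7143 − 94.2857 = 107.4286; wedge = 132 − 38 = 94.
DWL = ½ × 107.4286 × 94 = 5049.14.

5049.14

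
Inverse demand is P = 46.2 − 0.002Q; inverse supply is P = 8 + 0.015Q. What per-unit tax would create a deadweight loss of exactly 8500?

17

Competitive equilibrium: 46.2 − 0.002Q = 8 + 0.015Q → Q* = 2247.0588, P* = 41.7059.
A tax t gives ΔQ = t/0.017 and wedge t, so DWL = t²/0.034.
t²/0.034 = 8500 → t² = 289 → t = 17.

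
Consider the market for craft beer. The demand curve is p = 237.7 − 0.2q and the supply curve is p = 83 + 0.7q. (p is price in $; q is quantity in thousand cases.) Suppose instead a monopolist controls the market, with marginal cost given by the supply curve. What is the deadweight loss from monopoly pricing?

$439.52 thousand

Competitive equilibrium: 237.7 − 0.2q = 83 + 0.7q → q* = 171.8889, p* = 203.3222.
Marginal revenue: MR = 237.7 − 0.4q. Set MR = MC: 237.7 − 0.4q = 83 + 0.7q → q_m = 140.6364.
Price p_m = 237.7 − 0.2·140.6364 = 209.5727; MC(q_m) = 83 + 0.7·140.6364 = 181.4455.
Competitive q* = 171.8889, so Δq = 31.2525; wedge = 209.5727 − 181.4455 = 28.1272.
Deadweight loss = ½ × 31.2525 × 28.1272 = $439.52 thousand.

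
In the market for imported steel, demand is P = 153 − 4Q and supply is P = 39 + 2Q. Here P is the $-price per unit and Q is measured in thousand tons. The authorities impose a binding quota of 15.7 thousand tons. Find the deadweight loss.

Competitive equilibrium: 153 − 4Q = 39 + 2Q → Q* = 19, P* = 77.
At Q = 15.7: demand price = 153 − 4·15.7 = 90.2; supply price = 39 + 2·15.7 = 70.4.
ΔQ = 19 − 15.7 = 3.3; wedge = 90.2 − 70.4 = 19.8.
Deadweight loss = ½ × 3.3 × 19.8 = $32.67 thousand.

$32.67 thousand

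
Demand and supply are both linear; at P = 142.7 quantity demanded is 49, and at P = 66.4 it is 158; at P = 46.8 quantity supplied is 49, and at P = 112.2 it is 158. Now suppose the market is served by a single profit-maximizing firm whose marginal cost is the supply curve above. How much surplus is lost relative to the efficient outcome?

1200.13

Demand slope = (66.4 − 142.7)/(158 − 49) = −0.7, so P = 177 − 0.7Q.
Supply slope = (112.2 − 46.8)/(158 − 49) = 0.6, so P = 17.4 + 0.6Q.
Competitive equilibrium: 177 − 0.7Q = 17.4 + 0.6Q → Q* = 122.7692, P* = 91.0615.
Marginal revenue: MR = 177 − 1.4Q. Set MR = MC: 177 − 1.4Q = 17.4 + 0.6Q → Q_m = 79.8.
Price P_m = 177 − 0.7·79.8 = 121.14; MC(Q_m) = 17.4 + 0.6·79.8 = 65.28.
Competitive Q* = 122.7692, so ΔQ = 42.9692; wedge = 121.14 − 65.28 = 55.86.
The triangle = ½ × 42.9692 × 55.86 = 1200.13.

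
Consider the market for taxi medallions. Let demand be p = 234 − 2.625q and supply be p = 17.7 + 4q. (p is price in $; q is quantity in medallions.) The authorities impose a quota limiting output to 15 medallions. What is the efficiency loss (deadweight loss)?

$1031.81

Competitive equilibrium: 234 − 2.625q = 17.7 + 4q → q* = 32.6491, p* = 148.2962.
At q = 15: demand price = 234 − 2.625·15 = 194.625; supply price = 17.7 + 4·15 = 77.7.
Δq = 32.6491 − 15 = 17.6491; wedge = 194.625 − 77.7 = 116.925.
Welfare loss = ½ × 17.6491 × 116.925 = $1031.81.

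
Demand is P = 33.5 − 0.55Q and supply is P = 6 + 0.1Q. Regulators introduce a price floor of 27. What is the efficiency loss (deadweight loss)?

Competitive equilibrium: 33.5 − 0.55Q = 6 + 0.1Q → Q* = 42.3077, P* = 10.2308.
At the floor P = 27, quantity demanded = (33.5 − 27)/0.55 = 11.8182.
Sellers' marginal cost at Q' = 11.8182: 6 + 0.1·11.8182 = 7.1818.
ΔQ = 42.3077 − 11.8182 = 30.4895; wedge = 27 − 7.1818 = 19.8182.
DWL = ½ × 30.4895 × 19.8182 = 302.12.

302.12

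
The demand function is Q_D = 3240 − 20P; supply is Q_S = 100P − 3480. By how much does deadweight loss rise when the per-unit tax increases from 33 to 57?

In inverse form: demand P = 162 − 0.05Q, supply P = 34.8 + 0.01Q.
Competitive equilibrium: 162 − 0.05Q = 34.8 + 0.01Q → Q* = 2120, P* = 56.
For a per-unit tax t: ΔQ = t/0.06, so DWL = ½·t·(t/0.06) = t²/0.12.
At t = 33: DWL = 9075. At t = 57: DWL = 27075.
Increase = 27075 − 9075 = 18000.

18000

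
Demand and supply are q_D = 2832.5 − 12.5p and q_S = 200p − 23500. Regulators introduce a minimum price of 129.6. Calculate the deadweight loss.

214.42

In inverse form: demand p = 226.6 − 0.08q, supply p = 117.5 + 0.005q.
Competitive equilibrium: 226.6 − 0.08q = 117.5 + 0.005q → q* = 1283.5294, p* = 123.9176.
At the floor p = 129.6, quantity demanded = (226.6 − 129.6)/0.08 = 1212.5.
Sellers' marginal cost at q' = 1212.5: 117.5 + 0.005·1212.5 = 123.5625.
Δq = 1283.5294 − 1212.5 = 71.0294; wedge = 129.6 − 123.5625 = 6.0375.
Deadweight loss = ½ × 71.0294 × 6.0375 = 214.42.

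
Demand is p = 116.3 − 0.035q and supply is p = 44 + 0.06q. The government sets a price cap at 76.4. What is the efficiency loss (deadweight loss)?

Competitive equilibrium: 116.3 − 0.035q = 44 + 0.06q → q* = 761.0526, p* = 89.6632.
At the ceiling p = 76.4, quantity supplied = (76.4 − 44)/0.06 = 540.
Willingness to pay at q' = 540: 116.3 − 0.035·540 = 97.4.
Δq = 761.0526 − 540 = 221.0526; wedge = 97.4 − 76.4 = 21.
Deadweight loss = ½ × 221.0526 × 21 = 2321.05.

2321.05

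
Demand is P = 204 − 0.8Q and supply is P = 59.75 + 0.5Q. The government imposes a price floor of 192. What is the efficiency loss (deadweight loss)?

Competitive equilibrium: 204 − 0.8Q = 59.75 + 0.5Q → Q* = 110.9615, P* = 115.2308.
At the floor P = 192, quantity demanded = (204 − 192)/0.8 = 15.
Sellers' marginal cost at Q' = 15: 59.75 + 0.5·15 = 67.25.
ΔQ = 110.9615 − 15 = 95.9615; wedge = 192 − 67.25 = 124.75.
Welfare loss = ½ × 95.9615 × 124.75 = 5985.60.

5985.60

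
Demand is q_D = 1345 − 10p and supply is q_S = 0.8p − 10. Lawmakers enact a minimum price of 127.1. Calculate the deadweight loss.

In inverse form: demand p = 134.5 − 0.1q, supply p = 12.5 + 1.25q.
Competitive equilibrium: 134.5 − 0.1q = 12.5 + 1.25q → q* = 90.3704, p* = 125.463.
At the floor p = 127.1, quantity demanded = (134.5 − 127.1)/0.1 = 74.
Sellers' marginal cost at q' = 74: 12.5 + 1.25·74 = 105.
Δq = 90.3704 − 74 = 16.3704; wedge = 127.1 − 105 = 22.1.
Welfare loss = ½ × 16.3704 × 22.1 = 180.89.

180.89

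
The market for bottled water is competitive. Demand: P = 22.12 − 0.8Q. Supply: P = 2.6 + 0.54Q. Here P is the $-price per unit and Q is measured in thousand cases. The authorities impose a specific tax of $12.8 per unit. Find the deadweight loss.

$61.13 thousand

Competitive equilibrium: 22.12 − 0.8Q = 2.6 + 0.54Q → Q* = 14.5672, P* = 10.4663.
With the tax, the buyer price exceeds the seller price by 12.8: (22.12 − 0.8Q) − (2.6 + 0.54Q) = 12.8 → Q' = 5.0149.
ΔQ = 14.5672 − 5.0149 = 9.5523; the wedge equals the tax, 12.8.
The triangle = ½ × 9.5523 × 12.8 = $61.13 thousand.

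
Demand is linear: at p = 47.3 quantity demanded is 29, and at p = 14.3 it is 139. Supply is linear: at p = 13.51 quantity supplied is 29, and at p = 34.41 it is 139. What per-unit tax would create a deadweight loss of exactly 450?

21

Demand slope = (14.3 − 47.3)/(139 − 29) = −0.3, so p = 56 − 0.3q.
Supply slope = (34.41 − 13.51)/(139 − 29) = 0.19, so p = 8 + 0.19q.
Competitive equilibrium: 56 − 0.3q = 8 + 0.19q → q* = 97.9592, p* = 26.6122.
A tax t gives Δq = t/0.49 and wedge t, so DWL = t²/0.98.
t²/0.98 = 450 → t² = 441 → t = 21.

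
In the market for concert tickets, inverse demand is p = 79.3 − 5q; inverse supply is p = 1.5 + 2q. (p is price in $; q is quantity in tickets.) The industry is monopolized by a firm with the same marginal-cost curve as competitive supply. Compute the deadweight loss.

Competitive equilibrium: 79.3 − 5q = 1.5 + 2q → q* = 11.1143, p* = 23.7286.
Marginal revenue: MR = 79.3 − 10q. Set MR = MC: 79.3 − 10q = 1.5 + 2q → q_m = 6.4833.
Price p_m = 79.3 − 5·6.4833 = 46.8835; MC(q_m) = 1.5 + 2·6.4833 = 14.4666.
Competitive q* = 11.1143, so Δq = 4.631; wedge = 46.8835 − 14.4666 = 32.4169.
Welfare loss = ½ × 4.631 × 32.4169 = $75.06.

$75.06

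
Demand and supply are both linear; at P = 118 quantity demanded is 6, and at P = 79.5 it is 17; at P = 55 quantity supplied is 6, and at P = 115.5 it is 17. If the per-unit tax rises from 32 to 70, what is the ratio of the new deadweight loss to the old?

Demand slope = (79.5 − 118)/(17 − 6) = −3.5, so P = 139 − 3.5Q.
Supply slope = (115.5 − 55)/(17 − 6) = 5.5, so P = 22 + 5.5Q.
Competitive equilibrium: 139 − 3.5Q = 22 + 5.5Q → Q* = 13, P* = 93.5.
For a per-unit tax t: ΔQ = t/9, so DWL = ½·t·(t/9) = t²/18.
At t = 32: DWL = 56.889. At t = 70: DWL = 272.222.
Ratio = (70/32)² = 4.785.

4.785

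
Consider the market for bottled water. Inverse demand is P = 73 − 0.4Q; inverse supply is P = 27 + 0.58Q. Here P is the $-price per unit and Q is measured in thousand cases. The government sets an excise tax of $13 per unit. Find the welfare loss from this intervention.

Competitive equilibrium: 73 − 0.4Q = 27 + 0.58Q → Q* = 46.9388, P* = 54.2245.
With the tax, the buyer price exceeds the seller price by 13: (73 − 0.4Q) − (27 + 0.58Q) = 13 → Q' = 33.6735.
ΔQ = 46.9388 − 33.6735 = 13.2653; the wedge equals the tax, 13.
Welfare loss = ½ × 13.2653 × 13 = $86.22 thousand.

$86.22 thousand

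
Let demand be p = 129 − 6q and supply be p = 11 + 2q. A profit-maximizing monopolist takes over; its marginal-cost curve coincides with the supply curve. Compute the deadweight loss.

Competitive equilibrium: 129 − 6q = 11 + 2q → q* = 14.75, p* = 40.5.
Marginal revenue: MR = 129 − 12q. Set MR = MC: 129 − 12q = 11 + 2q → q_m = 8.4286.
Price p_m = 129 − 6·8.4286 = 78.4284; MC(q_m) = 11 + 2·8.4286 = 27.8572.
Competitive q* = 14.75, so Δq = 6.3214; wedge = 78.4284 − 27.8572 = 50.5712.
Deadweight loss = ½ × 6.3214 × 50.5712 = 159.84.

159.84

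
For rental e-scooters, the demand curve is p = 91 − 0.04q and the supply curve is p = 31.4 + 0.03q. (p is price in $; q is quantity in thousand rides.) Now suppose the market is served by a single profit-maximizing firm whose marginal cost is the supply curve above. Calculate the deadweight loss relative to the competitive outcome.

$3355.05 thousand

Competitive equilibrium: 91 − 0.04q = 31.4 + 0.03q → q* = 851.42857, p* = 56.94286.
Marginal revenue: MR = 91 − 0.08q. Set MR = MC: 91 − 0.08q = 31.4 + 0.03q → q_m = 541.81818.
Price p_m = 91 − 0.04·541.81818 = 69.32727; MC(q_m) = 31.4 + 0.03·541.81818 = 47.65455.
Competitive q* = 851.42857, so Δq = 309.61039; wedge = 69.32727 − 47.65455 = 21.67272.
DWL = ½ × 309.61039 × 21.67272 = $3355.05 thousand.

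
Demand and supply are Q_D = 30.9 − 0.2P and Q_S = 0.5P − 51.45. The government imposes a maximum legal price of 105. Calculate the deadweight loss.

In inverse form: demand P = 154.5 − 5Q, supply P = 102.9 + 2Q.
Competitive equilibrium: 154.5 − 5Q = 102.9 + 2Q → Q* = 7.3714, P* = 117.6429.
At the ceiling P = 105, quantity supplied = (105 − 102.9)/2 = 1.05.
Willingness to pay at Q' = 1.05: 154.5 − 5·1.05 = 149.25.
ΔQ = 7.3714 − 1.05 = 6.3214; wedge = 149.25 − 105 = 44.25.
Welfare loss = ½ × 6.3214 × 44.25 = 139.86.

139.86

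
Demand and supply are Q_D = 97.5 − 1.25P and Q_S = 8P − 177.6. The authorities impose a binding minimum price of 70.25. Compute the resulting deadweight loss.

In inverse form: demand P = 78 − 0.8Q, supply P = 22.2 + 0.125Q.
Competitive equilibrium: 78 − 0.8Q = 22.2 + 0.125Q → Q* = 60.3243, P* = 29.7405.
At the floor P = 70.25, quantity demanded = (78 − 70.25)/0.8 = 9.6875.
Sellers' marginal cost at Q' = 9.6875: 22.2 + 0.125·9.6875 = 23.4109.
ΔQ = 60.3243 − 9.6875 = 50.6368; wedge = 70.25 − 23.4109 = 46.8391.
The triangle = ½ × 50.6368 × 46.8391 = 1185.89.

1185.89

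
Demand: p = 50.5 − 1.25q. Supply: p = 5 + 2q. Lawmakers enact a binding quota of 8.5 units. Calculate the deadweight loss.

49.16

Competitive equilibrium: 50.5 − 1.25q = 5 + 2q → q* = 14, p* = 33.
At q = 8.5: demand price = 50.5 − 1.25·8.5 = 39.875; supply price = 5 + 2·8.5 = 22.
Δq = 14 − 8.5 = 5.5; wedge = 39.875 − 22 = 17.875.
Deadweight loss = ½ × 5.5 × 17.875 = 49.16.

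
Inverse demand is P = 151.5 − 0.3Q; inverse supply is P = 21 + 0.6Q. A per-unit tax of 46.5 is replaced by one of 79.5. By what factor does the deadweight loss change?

Competitive equilibrium: 151.5 − 0.3Q = 21 + 0.6Q → Q* = 145, P* = 108.
For a per-unit tax t: ΔQ = t/0.9, so DWL = ½·t·(t/0.9) = t²/1.8.
At t = 46.5: DWL = 1201.25. At t = 79.5: DWL = 3511.25.
Ratio = (79.5/46.5)² = 2.923.

2.923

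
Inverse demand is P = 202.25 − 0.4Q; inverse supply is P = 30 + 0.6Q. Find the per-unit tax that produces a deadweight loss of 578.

Competitive equilibrium: 202.25 − 0.4Q = 30 + 0.6Q → Q* = 172.25, P* = 133.35.
A tax t gives ΔQ = t/1 and wedge t, so DWL = t²/2.
t²/2 = 578 → t² = 1156 → t = 34.

34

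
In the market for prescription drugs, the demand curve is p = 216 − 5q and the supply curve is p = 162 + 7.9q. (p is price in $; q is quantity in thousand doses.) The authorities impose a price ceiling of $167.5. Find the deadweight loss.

Competitive equilibrium: 216 − 5q = 162 + 7.9q → q* = 4.186, p* = 195.0698.
At the ceiling p = 167.5, quantity supplied = (167.5 − 162)/7.9 = 0.6962.
Willingness to pay at q' = 0.6962: 216 − 5·0.6962 = 212.519.
Δq = 4.186 − 0.6962 = 3.4898; wedge = 212.519 − 167.5 = 45.019.
Deadweight loss = ½ × 3.4898 × 45.019 = $78.55 thousand.

$78.55 thousand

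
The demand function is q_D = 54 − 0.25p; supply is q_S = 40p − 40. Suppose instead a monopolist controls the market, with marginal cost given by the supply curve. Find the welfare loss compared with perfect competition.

In inverse form: demand p = 216 − 4q, supply p = 1 + 0.025q.
Competitive equilibrium: 216 − 4q = 1 + 0.025q → q* = 53.41615, p* = 2.3354.
Marginal revenue: MR = 216 − 8q. Set MR = MC: 216 − 8q = 1 + 0.025q → q_m = 26.79128.
Price p_m = 216 − 4·26.79128 = 108.83488; MC(q_m) = 1 + 0.025·26.79128 = 1.66978.
Competitive q* = 53.41615, so Δq = 26.62487; wedge = 108.83488 − 1.66978 = 107.1651.
Welfare loss = ½ × 26.62487 × 107.1651 = 1426.63.

1426.63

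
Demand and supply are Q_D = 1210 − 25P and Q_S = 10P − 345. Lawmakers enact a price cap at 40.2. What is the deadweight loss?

In inverse form: demand P = 48.4 − 0.04Q, supply P = 34.5 + 0.1Q.
Competitive equilibrium: 48.4 − 0.04Q = 34.5 + 0.1Q → Q* = 99.2857, P* = 44.4286.
At the ceiling P = 40.2, quantity supplied = (40.2 − 34.5)/0.1 = 57.
Willingness to pay at Q' = 57: 48.4 − 0.04·57 = 46.12.
ΔQ = 99.2857 − 57 = 42.2857; wedge = 46.12 − 40.2 = 5.92.
The triangle = ½ × 42.2857 × 5.92 = 125.17.

125.17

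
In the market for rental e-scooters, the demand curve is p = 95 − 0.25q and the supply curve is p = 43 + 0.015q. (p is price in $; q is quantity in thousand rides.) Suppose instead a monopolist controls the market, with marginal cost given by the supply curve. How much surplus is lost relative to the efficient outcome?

Competitive equilibrium: 95 − 0.25q = 43 + 0.015q → q* = 196.2264, p* = 45.9434.
Marginal revenue: MR = 95 − 0.5q. Set MR = MC: 95 − 0.5q = 43 + 0.015q → q_m = 100.9709.
Price p_m = 95 − 0.25·100.9709 = 69.7573; MC(q_m) = 43 + 0.015·100.9709 = 44.5146.
Competitive q* = 196.2264, so Δq = 95.2555; wedge = 69.7573 − 44.5146 = 25.2427.
Deadweight loss = ½ × 95.2555 × 25.2427 = $1202.25 thousand.

$1202.25 thousand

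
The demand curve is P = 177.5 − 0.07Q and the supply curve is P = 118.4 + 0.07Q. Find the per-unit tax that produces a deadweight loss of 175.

7

Competitive equilibrium: 177.5 − 0.07Q = 118.4 + 0.07Q → Q* = 422.1429, P* = 147.95.
A tax t gives ΔQ = t/0.14 and wedge t, so DWL = t²/0.28.
t²/0.28 = 175 → t² = 49 → t = 7.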